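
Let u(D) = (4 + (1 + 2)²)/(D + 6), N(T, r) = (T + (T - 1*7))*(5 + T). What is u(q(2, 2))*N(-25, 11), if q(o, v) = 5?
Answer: 14820/11 ≈ 1347.3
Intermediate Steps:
N(T, r) = (-7 + 2*T)*(5 + T) (N(T, r) = (T + (T - 7))*(5 + T) = (T + (-7 + T))*(5 + T) = (-7 + 2*T)*(5 + T))
u(D) = 13/(6 + D) (u(D) = (4 + 3²)/(6 + D) = (4 + 9)/(6 + D) = 13/(6 + D))
u(q(2, 2))*N(-25, 11) = (13/(6 + 5))*(-35 + 2*(-25)² + 3*(-25)) = (13/11)*(-35 + 2*625 - 75) = (13*(1/11))*(-35 + 1250 - 75) = (13/11)*1140 = 14820/11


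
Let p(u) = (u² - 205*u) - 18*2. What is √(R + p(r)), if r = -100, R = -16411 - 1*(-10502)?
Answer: √24555 ≈ 156.70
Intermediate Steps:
R = -5909 (R = -16411 + 10502 = -5909)
p(u) = -36 + u² - 205*u (p(u) = (u² - 205*u) - 36 = -36 + u² - 205*u)
√(R + p(r)) = √(-5909 + (-36 + (-100)² - 205*(-100))) = √(-5909 + (-36 + 10000 + 20500)) = √(-5909 + 30464) = √24555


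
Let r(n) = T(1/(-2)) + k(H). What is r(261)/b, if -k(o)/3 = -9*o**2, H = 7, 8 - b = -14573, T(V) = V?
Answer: 2645/29162 ≈ 0.090700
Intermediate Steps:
b = 14581 (b = 8 - 1*(-14573) = 8 + 14573 = 14581)
k(o) = 27*o**2 (k(o) = -(-27)*o**2 = 27*o**2)
r(n) = 2645/2 (r(n) = 1/(-2) + 27*7**2 = -1/2 + 27*49 = -1/2 + 1323 = 2645/2)
r(261)/b = (2645/2)/14581 = (2645/2)*(1/14581) = 2645/29162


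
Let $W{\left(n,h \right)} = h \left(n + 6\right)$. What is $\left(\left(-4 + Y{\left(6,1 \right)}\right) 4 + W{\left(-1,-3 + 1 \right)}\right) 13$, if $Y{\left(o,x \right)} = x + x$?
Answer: $-234$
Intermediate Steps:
$Y{\left(o,x \right)} = 2 x$
$W{\left(n,h \right)} = h \left(6 + n\right)$
$\left(\left(-4 + Y{\left(6,1 \right)}\right) 4 + W{\left(-1,-3 + 1 \right)}\right) 13 = \left(\left(-4 + 2 \cdot 1\right) 4 + \left(-3 + 1\right) \left(6 - 1\right)\right) 13 = \left(\left(-4 + 2\right) 4 - 10\right) 13 = \left(\left(-2\right) 4 - 10\right) 13 = \left(-8 - 10\right) 13 = \left(-18\right) 13 = -234$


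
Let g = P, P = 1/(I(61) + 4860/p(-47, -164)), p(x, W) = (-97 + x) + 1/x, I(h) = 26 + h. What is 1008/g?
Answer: 51909552/967 ≈ 53681.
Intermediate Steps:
p(x, W) = -97 + x + 1/x
P = 6769/360483 (P = 1/((26 + 61) + 4860/(-97 - 47 + 1/(-47))) = 1/(87 + 4860/(-97 - 47 - 1/47)) = 1/(87 + 4860/(-6769/47)) = 1/(87 + 4860*(-47/6769)) = 1/(87 - 228420/6769) = 1/(360483/6769) = 6769/360483 ≈ 0.018778)
g = 6769/360483 ≈ 0.018778
1008/g = 1008/(6769/360483) = 1008*(360483/6769) = 51909552/967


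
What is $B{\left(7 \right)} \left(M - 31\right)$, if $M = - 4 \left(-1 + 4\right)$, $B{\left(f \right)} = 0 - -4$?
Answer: $-172$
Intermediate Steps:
$B{\left(f \right)} = 4$ ($B{\left(f \right)} = 0 + 4 = 4$)
$M = -12$ ($M = \left(-4\right) 3 = -12$)
$B{\left(7 \right)} \left(M - 31\right) = 4 \left(-12 - 31\right) = 4 \left(-43\right) = -172$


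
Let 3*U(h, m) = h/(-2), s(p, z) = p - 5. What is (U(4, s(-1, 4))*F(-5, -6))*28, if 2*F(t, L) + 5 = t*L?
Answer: -700/3 ≈ -233.33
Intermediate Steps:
s(p, z) = -5 + p
U(h, m) = -h/6 (U(h, m) = (h/(-2))/3 = (h*(-½))/3 = (-h/2)/3 = -h/6)
F(t, L) = -5/2 + L*t/2 (F(t, L) = -5/2 + (t*L)/2 = -5/2 + (L*t)/2 = -5/2 + L*t/2)
(U(4, s(-1, 4))*F(-5, -6))*28 = ((-⅙*4)*(-5/2 + (½)*(-6)*(-5)))*28 = -2*(-5/2 + 15)/3*28 = -⅔*25/2*28 = -25/3*28 = -700/3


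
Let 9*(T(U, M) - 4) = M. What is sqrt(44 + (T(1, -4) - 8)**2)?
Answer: 2*sqrt(1291)/9 ≈ 7.9846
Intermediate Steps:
T(U, M) = 4 + M/9
sqrt(44 + (T(1, -4) - 8)**2) = sqrt(44 + ((4 + (1/9)*(-4)) - 8)**2) = sqrt(44 + ((4 - 4/9) - 8)**2) = sqrt(44 + (32/9 - 8)**2) = sqrt(44 + (-40/9)**2) = sqrt(44 + 1600/81) = sqrt(5164/81) = 2*sqrt(1291)/9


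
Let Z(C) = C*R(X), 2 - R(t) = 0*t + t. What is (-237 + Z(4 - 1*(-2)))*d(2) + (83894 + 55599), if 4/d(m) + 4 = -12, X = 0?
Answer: 558197/4 ≈ 1.3955e+5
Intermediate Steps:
d(m) = -1/4 (d(m) = 4/(-4 - 12) = 4/(-16) = 4*(-1/16) = -1/4)
R(t) = 2 - t (R(t) = 2 - (0*t + t) = 2 - (0 + t) = 2 - t)
Z(C) = 2*C (Z(C) = C*(2 - 1*0) = C*(2 + 0) = C*2 = 2*C)
(-237 + Z(4 - 1*(-2)))*d(2) + (83894 + 55599) = (-237 + 2*(4 - 1*(-2)))*(-1/4) + (83894 + 55599) = (-237 + 2*(4 + 2))*(-1/4) + 139493 = (-237 + 2*6)*(-1/4) + 139493 = (-237 + 12)*(-1/4) + 139493 = -225*(-1/4) + 139493 = 225/4 + 139493 = 558197/4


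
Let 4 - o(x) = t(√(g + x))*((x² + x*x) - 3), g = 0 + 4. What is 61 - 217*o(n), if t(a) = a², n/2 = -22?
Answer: -33583727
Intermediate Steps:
n = -44 (n = 2*(-22) = -44)
g = 4
o(x) = 4 - (-3 + 2*x²)*(4 + x) (o(x) = 4 - (√(4 + x))²*((x² + x*x) - 3) = 4 - (4 + x)*((x² + x²) - 3) = 4 - (4 + x)*(2*x² - 3) = 4 - (4 + x)*(-3 + 2*x²) = 4 - (-3 + 2*x²)*(4 + x))
61 - 217*o(n) = 61 - 217*(16 + 3*(-44) - 2*(-44)²*(4 - 44)) = 61 - 217*(16 - 132 - 2*1936*(-40)) = 61 - 217*(16 - 132 + 154880) = 61 - 217*154764 = 61 - 33583788 = -33583727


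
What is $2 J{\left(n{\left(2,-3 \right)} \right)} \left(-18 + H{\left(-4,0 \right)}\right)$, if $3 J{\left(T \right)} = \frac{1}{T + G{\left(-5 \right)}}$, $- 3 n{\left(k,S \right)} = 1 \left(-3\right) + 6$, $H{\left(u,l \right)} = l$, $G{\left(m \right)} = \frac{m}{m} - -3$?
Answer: $-4$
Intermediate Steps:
$G{\left(m \right)} = 4$ ($G{\left(m \right)} = 1 + 3 = 4$)
$n{\left(k,S \right)} = -1$ ($n{\left(k,S \right)} = - \frac{1 \left(-3\right) + 6}{3} = - \frac{-3 + 6}{3} = \left(- \frac{1}{3}\right) 3 = -1$)
$J{\left(T \right)} = \frac{1}{3 \left(4 + T\right)}$ ($J{\left(T \right)} = \frac{1}{3 \left(T + 4\right)} = \frac{1}{3 \left(4 + T\right)}$)
$2 J{\left(n{\left(2,-3 \right)} \right)} \left(-18 + H{\left(-4,0 \right)}\right) = 2 \frac{1}{3 \left(4 - 1\right)} \left(-18 + 0\right) = 2 \frac{1}{3 \cdot 3} \left(-18\right) = 2 \cdot \frac{1}{3} \cdot \frac{1}{3} \left(-18\right) = 2 \cdot \frac{1}{9} \left(-18\right) = 2 \left(-2\right) = -4$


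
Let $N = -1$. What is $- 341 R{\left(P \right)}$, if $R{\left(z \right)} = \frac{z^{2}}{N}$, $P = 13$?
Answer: $57629$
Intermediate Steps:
$R{\left(z \right)} = - z^{2}$ ($R{\left(z \right)} = \frac{z^{2}}{-1} = z^{2} \left(-1\right) = - z^{2}$)
$- 341 R{\left(P \right)} = - 341 \left(- 13^{2}\right) = - 341 \left(\left(-1\right) 169\right) = \left(-341\right) \left(-169\right) = 57629$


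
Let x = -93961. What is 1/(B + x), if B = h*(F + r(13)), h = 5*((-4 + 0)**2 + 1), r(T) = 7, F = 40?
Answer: -1/89966 ≈ -1.1115e-5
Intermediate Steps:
h = 85 (h = 5*((-4)**2 + 1) = 5*(16 + 1) = 5*17 = 85)
B = 3995 (B = 85*(40 + 7) = 85*47 = 3995)
1/(B + x) = 1/(3995 - 93961) = 1/(-89966) = -1/89966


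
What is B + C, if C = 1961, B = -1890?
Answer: 71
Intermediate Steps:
B + C = -1890 + 1961 = 71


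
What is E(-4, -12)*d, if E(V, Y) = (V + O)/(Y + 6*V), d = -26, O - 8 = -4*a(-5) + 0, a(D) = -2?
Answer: 26/3 ≈ 8.6667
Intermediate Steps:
O = 16 (O = 8 + (-4*(-2) + 0) = 8 + (8 + 0) = 8 + 8 = 16)
E(V, Y) = (16 + V)/(Y + 6*V) (E(V, Y) = (V + 16)/(Y + 6*V) = (16 + V)/(Y + 6*V))
E(-4, -12)*d = ((16 - 4)/(-12 + 6*(-4)))*(-26) = (12/(-12 - 24))*(-26) = (12/(-36))*(-26) = -1/36*12*(-26) = -⅓*(-26) = 26/3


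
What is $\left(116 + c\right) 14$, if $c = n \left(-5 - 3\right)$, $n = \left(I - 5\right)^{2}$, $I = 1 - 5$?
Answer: $-7448$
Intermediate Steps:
$I = -4$
$n = 81$ ($n = \left(-4 - 5\right)^{2} = \left(-9\right)^{2} = 81$)
$c = -648$ ($c = 81 \left(-5 - 3\right) = 81 \left(-8\right) = -648$)
$\left(116 + c\right) 14 = \left(116 - 648\right) 14 = \left(-532\right) 14 = -7448$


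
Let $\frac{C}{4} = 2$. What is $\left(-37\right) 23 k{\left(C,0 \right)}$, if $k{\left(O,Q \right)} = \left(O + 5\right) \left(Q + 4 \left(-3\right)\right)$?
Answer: $132756$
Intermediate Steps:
$C = 8$ ($C = 4 \cdot 2 = 8$)
$k{\left(O,Q \right)} = \left(-12 + Q\right) \left(5 + O\right)$ ($k{\left(O,Q \right)} = \left(5 + O\right) \left(Q - 12\right) = \left(5 + O\right) \left(-12 + Q\right) = \left(-12 + Q\right) \left(5 + O\right)$)
$\left(-37\right) 23 k{\left(C,0 \right)} = \left(-37\right) 23 \left(-60 - 96 + 5 \cdot 0 + 8 \cdot 0\right) = - 851 \left(-60 - 96 + 0 + 0\right) = \left(-851\right) \left(-156\right) = 132756$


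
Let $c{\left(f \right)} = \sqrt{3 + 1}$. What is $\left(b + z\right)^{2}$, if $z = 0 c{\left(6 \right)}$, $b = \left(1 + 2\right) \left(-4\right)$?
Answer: $144$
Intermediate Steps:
$c{\left(f \right)} = 2$ ($c{\left(f \right)} = \sqrt{4} = 2$)
$b = -12$ ($b = 3 \left(-4\right) = -12$)
$z = 0$ ($z = 0 \cdot 2 = 0$)
$\left(b + z\right)^{2} = \left(-12 + 0\right)^{2} = \left(-12\right)^{2} = 144$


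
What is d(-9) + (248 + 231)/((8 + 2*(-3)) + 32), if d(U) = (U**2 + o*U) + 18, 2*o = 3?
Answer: 1693/17 ≈ 99.588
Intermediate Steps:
o = 3/2 (o = (1/2)*3 = 3/2 ≈ 1.5000)
d(U) = 18 + U**2 + 3*U/2 (d(U) = (U**2 + 3*U/2) + 18 = 18 + U**2 + 3*U/2)
d(-9) + (248 + 231)/((8 + 2*(-3)) + 32) = (18 + (-9)**2 + (3/2)*(-9)) + (248 + 231)/((8 + 2*(-3)) + 32) = (18 + 81 - 27/2) + 479/((8 - 6) + 32) = 171/2 + 479/(2 + 32) = 171/2 + 479/34 = 1693/17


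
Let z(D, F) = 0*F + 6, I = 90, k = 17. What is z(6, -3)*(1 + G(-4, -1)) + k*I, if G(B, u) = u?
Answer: 1530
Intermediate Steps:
z(D, F) = 6 (z(D, F) = 0 + 6 = 6)
z(6, -3)*(1 + G(-4, -1)) + k*I = 6*(1 - 1) + 17*90 = 6*0 + 1530 = 0 + 1530 = 1530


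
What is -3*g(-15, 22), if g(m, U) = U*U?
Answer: -1452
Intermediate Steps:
g(m, U) = U²
-3*g(-15, 22) = -3*22² = -3*484 = -1452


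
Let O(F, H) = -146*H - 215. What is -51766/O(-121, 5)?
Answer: 51766/945 ≈ 54.779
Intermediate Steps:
O(F, H) = -215 - 146*H
-51766/O(-121, 5) = -51766/(-215 - 146*5) = -51766/(-215 - 730) = -51766/(-945) = -51766*(-1/945) = 51766/945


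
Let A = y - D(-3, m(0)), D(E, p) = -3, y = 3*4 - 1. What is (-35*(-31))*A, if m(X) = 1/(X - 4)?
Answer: 15190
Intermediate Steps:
m(X) = 1/(-4 + X)
y = 11 (y = 12 - 1 = 11)
A = 14 (A = 11 - 1*(-3) = 11 + 3 = 14)
(-35*(-31))*A = -35*(-31)*14 = 1085*14 = 15190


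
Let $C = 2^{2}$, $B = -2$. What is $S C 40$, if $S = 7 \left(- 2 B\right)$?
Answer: $4480$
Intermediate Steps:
$C = 4$
$S = 28$ ($S = 7 \left(\left(-2\right) \left(-2\right)\right) = 7 \cdot 4 = 28$)
$S C 40 = 28 \cdot 4 \cdot 40 = 112 \cdot 40 = 4480$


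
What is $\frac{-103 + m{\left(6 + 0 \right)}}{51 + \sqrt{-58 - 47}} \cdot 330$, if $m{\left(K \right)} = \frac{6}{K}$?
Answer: $- \frac{26010}{41} + \frac{510 i \sqrt{105}}{41} \approx -634.39 + 127.46 i$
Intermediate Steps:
$\frac{-103 + m{\left(6 + 0 \right)}}{51 + \sqrt{-58 - 47}} \cdot 330 = \frac{-103 + \frac{6}{6 + 0}}{51 + \sqrt{-58 - 47}} \cdot 330 = \frac{-103 + \frac{6}{6}}{51 + \sqrt{-105}} \cdot 330 = \frac{-103 + 6 \cdot \frac{1}{6}}{51 + i \sqrt{105}} \cdot 330 = \frac{-103 + 1}{51 + i \sqrt{105}} \cdot 330 = - \frac{102}{51 + i \sqrt{105}} \cdot 330 = - \frac{33660}{51 + i \sqrt{105}}$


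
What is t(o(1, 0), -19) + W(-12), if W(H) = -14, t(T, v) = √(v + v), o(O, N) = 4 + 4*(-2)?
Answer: -14 + I*√38 ≈ -14.0 + 6.1644*I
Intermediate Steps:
o(O, N) = -4 (o(O, N) = 4 - 8 = -4)
t(T, v) = √2*√v (t(T, v) = √(2*v) = √2*√v)
t(o(1, 0), -19) + W(-12) = √2*√(-19) - 14 = √2*(I*√19) - 14 = I*√38 - 14 = -14 + I*√38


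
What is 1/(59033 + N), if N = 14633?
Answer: 1/73666 ≈ 1.3575e-5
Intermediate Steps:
1/(59033 + N) = 1/(59033 + 14633) = 1/73666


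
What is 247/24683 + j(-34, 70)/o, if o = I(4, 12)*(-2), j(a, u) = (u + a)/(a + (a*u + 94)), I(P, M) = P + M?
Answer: 4806467/458116480 ≈ 0.010492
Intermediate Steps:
I(P, M) = M + P
j(a, u) = (a + u)/(94 + a + a*u) (j(a, u) = (a + u)/(a + (94 + a*u)) = (a + u)/(94 + a + a*u))
o = -32 (o = (12 + 4)*(-2) = 16*(-2) = -32)
247/24683 + j(-34, 70)/o = 247/24683 + ((-34 + 70)/(94 - 34 - 34*70))/(-32) = 247*(1/24683) + (36/(94 - 34 - 2380))*(-1/32) = 247/24683 + (36/(-2320))*(-1/32) = 247/24683 - 1/2320*36*(-1/32) = 247/24683 - 9/580*(-1/32) = 247/24683 + 9/18560 = 4806467/458116480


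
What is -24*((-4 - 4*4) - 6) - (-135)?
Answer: 759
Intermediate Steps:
-24*((-4 - 4*4) - 6) - (-135) = -24*((-4 - 16) - 6) - 1*(-135) = -24*(-20 - 6) + 135 = -24*(-26) + 135 = 624 + 135 = 759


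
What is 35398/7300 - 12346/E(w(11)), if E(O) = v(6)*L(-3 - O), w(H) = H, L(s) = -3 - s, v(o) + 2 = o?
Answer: -5535518/20075 ≈ -275.74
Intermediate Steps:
v(o) = -2 + o
E(O) = 4*O (E(O) = (-2 + 6)*(-3 - (-3 - O)) = 4*(-3 + (3 + O)) = 4*O)
35398/7300 - 12346/E(w(11)) = 35398/7300 - 12346/(4*11) = 35398*(1/7300) - 12346/44 = 17699/3650 - 12346*1/44 = 17699/3650 - 6173/22 = -5535518/20075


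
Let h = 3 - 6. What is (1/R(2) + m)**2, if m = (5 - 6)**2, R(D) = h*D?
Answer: 25/36 ≈ 0.69444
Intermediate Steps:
h = -3
R(D) = -3*D
m = 1 (m = (-1)**2 = 1)
(1/R(2) + m)**2 = (1/(-3*2) + 1)**2 = (1/(-6) + 1)**2 = (-1/6 + 1)**2 = (5/6)**2 = 25/36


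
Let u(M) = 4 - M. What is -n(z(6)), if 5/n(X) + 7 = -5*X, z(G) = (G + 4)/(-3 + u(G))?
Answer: -5/3 ≈ -1.6667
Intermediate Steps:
z(G) = (4 + G)/(1 - G) (z(G) = (G + 4)/(-3 + (4 - G)) = (4 + G)/(1 - G))
n(X) = 5/(-7 - 5*X)
-n(z(6)) = -(-5)/(7 + 5*((-4 - 1*6)/(-1 + 6))) = -(-5)/(7 + 5*((-4 - 6)/5)) = -(-5)/(7 + 5*((1/5)*(-10))) = -(-5)/(7 + 5*(-2)) = -(-5)/(7 - 10) = -(-5)/(-3) = -(-5)*(-1)/3 = -1*5/3 = -5/3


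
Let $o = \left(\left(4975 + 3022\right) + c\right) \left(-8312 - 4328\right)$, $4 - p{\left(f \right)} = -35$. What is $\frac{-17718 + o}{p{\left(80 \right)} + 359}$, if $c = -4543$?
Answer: $- \frac{21838139}{199} \approx -1.0974 \cdot 10^{5}$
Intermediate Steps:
$p{\left(f \right)} = 39$ ($p{\left(f \right)} = 4 - -35 = 4 + 35 = 39$)
$o = -43658560$ ($o = \left(\left(4975 + 3022\right) - 4543\right) \left(-8312 - 4328\right) = \left(7997 - 4543\right) \left(-12640\right) = 3454 \left(-12640\right) = -43658560$)
$\frac{-17718 + o}{p{\left(80 \right)} + 359} = \frac{-17718 - 43658560}{39 + 359} = - \frac{43676278}{398} = \left(-43676278\right) \frac{1}{398} = - \frac{21838139}{199}$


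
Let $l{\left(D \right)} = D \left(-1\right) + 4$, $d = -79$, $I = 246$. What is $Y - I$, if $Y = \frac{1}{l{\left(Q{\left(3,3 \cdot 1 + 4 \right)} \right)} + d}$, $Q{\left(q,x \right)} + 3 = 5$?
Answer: $- \frac{18943}{77} \approx -246.01$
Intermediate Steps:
$Q{\left(q,x \right)} = 2$ ($Q{\left(q,x \right)} = -3 + 5 = 2$)
$l{\left(D \right)} = 4 - D$ ($l{\left(D \right)} = - D + 4 = 4 - D$)
$Y = - \frac{1}{77}$ ($Y = \frac{1}{\left(4 - 2\right) - 79} = \frac{1}{2 - 79} = \frac{1}{-77} = - \frac{1}{77} \approx -0.012987$)
$Y - I = - \frac{1}{77} - 246 = - \frac{18943}{77}$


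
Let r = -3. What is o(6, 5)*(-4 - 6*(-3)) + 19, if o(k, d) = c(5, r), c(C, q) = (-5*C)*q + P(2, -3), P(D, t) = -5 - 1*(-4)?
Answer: 1055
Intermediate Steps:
P(D, t) = -1 (P(D, t) = -5 + 4 = -1)
c(C, q) = -1 - 5*C*q (c(C, q) = (-5*C)*q - 1 = -5*C*q - 1 = -1 - 5*C*q)
o(k, d) = 74 (o(k, d) = -1 - 5*5*(-3) = -1 + 75 = 74)
o(6, 5)*(-4 - 6*(-3)) + 19 = 74*(-4 - 6*(-3)) + 19 = 74*(-4 + 18) + 19 = 74*14 + 19 = 1036 + 19 = 1055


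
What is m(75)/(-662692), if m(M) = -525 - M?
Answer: 150/165673 ≈ 0.00090540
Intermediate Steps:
m(75)/(-662692) = (-525 - 1*75)/(-662692) = (-525 - 75)*(-1/662692) = -600*(-1/662692) = 150/165673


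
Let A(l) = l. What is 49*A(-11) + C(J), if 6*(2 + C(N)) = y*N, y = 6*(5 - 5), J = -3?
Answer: -541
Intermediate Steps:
y = 0 (y = 6*0 = 0)
C(N) = -2 (C(N) = -2 + (0*N)/6 = -2 + (⅙)*0 = -2 + 0 = -2)
49*A(-11) + C(J) = 49*(-11) - 2 = -539 - 2 = -541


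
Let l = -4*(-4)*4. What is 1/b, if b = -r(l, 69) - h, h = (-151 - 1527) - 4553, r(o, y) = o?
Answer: 1/6167 ≈ 0.00016215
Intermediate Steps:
l = 64 (l = 16*4 = 64)
h = -6231 (h = -1678 - 4553 = -6231)
b = 6167 (b = -1*64 - 1*(-6231) = -64 + 6231 = 6167)
1/b = 1/6167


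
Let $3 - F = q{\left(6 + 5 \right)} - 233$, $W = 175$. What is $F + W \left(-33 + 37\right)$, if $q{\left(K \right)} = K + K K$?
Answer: $804$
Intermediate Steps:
$q{\left(K \right)} = K + K^{2}$
$F = 104$ ($F = 3 - \left(\left(6 + 5\right) \left(1 + \left(6 + 5\right)\right) - 233\right) = 3 - \left(11 \left(1 + 11\right) - 233\right) = 3 - \left(11 \cdot 12 - 233\right) = 3 - \left(132 - 233\right) = 3 - -101 = 3 + 101 = 104$)
$F + W \left(-33 + 37\right) = 104 + 175 \left(-33 + 37\right) = 104 + 175 \cdot 4 = 104 + 700 = 804$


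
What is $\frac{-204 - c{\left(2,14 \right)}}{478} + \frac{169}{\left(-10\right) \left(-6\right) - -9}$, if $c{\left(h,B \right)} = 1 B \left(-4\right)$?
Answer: $\frac{35285}{16491} \approx 2.1397$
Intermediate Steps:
$c{\left(h,B \right)} = - 4 B$ ($c{\left(h,B \right)} = B \left(-4\right) = - 4 B$)
$\frac{-204 - c{\left(2,14 \right)}}{478} + \frac{169}{\left(-10\right) \left(-6\right) - -9} = \frac{-204 - \left(-4\right) 14}{478} + \frac{169}{\left(-10\right) \left(-6\right) - -9} = \left(-204 - -56\right) \frac{1}{478} + \frac{169}{60 + \left(-3 + 12\right)} = \left(-204 + 56\right) \frac{1}{478} + \frac{169}{60 + 9} = \left(-148\right) \frac{1}{478} + \frac{169}{69} = - \frac{74}{239} + 169 \cdot \frac{1}{69} = - \frac{74}{239} + \frac{169}{69} = \frac{35285}{16491}$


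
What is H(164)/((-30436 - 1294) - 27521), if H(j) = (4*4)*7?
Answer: -112/59251 ≈ -0.0018903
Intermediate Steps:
H(j) = 112 (H(j) = 16*7 = 112)
H(164)/((-30436 - 1294) - 27521) = 112/((-30436 - 1294) - 27521) = 112/(-31730 - 27521) = 112/(-59251) = 112*(-1/59251) = -112/59251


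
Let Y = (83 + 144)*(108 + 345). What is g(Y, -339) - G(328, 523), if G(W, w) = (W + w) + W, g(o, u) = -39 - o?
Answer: -104049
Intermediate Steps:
Y = 102831 (Y = 227*453 = 102831)
G(W, w) = w + 2*W
g(Y, -339) - G(328, 523) = (-39 - 1*102831) - (523 + 2*328) = (-39 - 102831) - (523 + 656) = -102870 - 1*1179 = -102870 - 1179 = -104049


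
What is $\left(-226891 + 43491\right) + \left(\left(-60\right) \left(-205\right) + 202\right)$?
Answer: $-170898$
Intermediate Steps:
$\left(-226891 + 43491\right) + \left(\left(-60\right) \left(-205\right) + 202\right) = -183400 + \left(12300 + 202\right) = -183400 + 12502 = -170898$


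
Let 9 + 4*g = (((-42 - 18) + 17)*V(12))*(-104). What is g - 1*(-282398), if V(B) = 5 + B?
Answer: 1205607/4 ≈ 3.0140e+5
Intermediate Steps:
g = 76015/4 (g = -9/4 + ((((-42 - 18) + 17)*(5 + 12))*(-104))/4 = -9/4 + (((-60 + 17)*17)*(-104))/4 = -9/4 + (-43*17*(-104))/4 = -9/4 + (-731*(-104))/4 = -9/4 + (¼)*76024 = -9/4 + 19006 = 76015/4 ≈ 19004.)
g - 1*(-282398) = 76015/4 - 1*(-282398) = 76015/4 + 282398 = 1205607/4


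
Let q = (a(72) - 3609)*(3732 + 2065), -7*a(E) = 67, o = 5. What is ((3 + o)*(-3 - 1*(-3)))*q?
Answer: 0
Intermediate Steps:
a(E) = -67/7 (a(E) = -⅐*67 = -67/7)
q = -146838010/7 (q = (-67/7 - 3609)*(3732 + 2065) = -25330/7*5797 = -146838010/7 ≈ -2.0977e+7)
((3 + o)*(-3 - 1*(-3)))*q = ((3 + 5)*(-3 - 1*(-3)))*(-146838010/7) = (8*(-3 + 3))*(-146838010/7) = (8*0)*(-146838010/7) = 0*(-146838010/7) = 0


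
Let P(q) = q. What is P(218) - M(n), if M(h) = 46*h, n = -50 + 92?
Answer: -1714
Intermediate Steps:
n = 42
P(218) - M(n) = 218 - 46*42 = 218 - 1*1932 = 218 - 1932 = -1714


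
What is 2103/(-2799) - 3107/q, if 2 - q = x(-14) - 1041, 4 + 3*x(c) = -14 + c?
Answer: -10912354/2949213 ≈ -3.7001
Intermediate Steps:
x(c) = -6 + c/3 (x(c) = -4/3 + (-14 + c)/3 = -4/3 + (-14/3 + c/3) = -6 + c/3)
q = 3161/3 (q = 2 - ((-6 + (⅓)*(-14)) - 1041) = 2 - ((-6 - 14/3) - 1041) = 2 - (-32/3 - 1041) = 2 - 1*(-3155/3) = 2 + 3155/3 = 3161/3 ≈ 1053.7)
2103/(-2799) - 3107/q = 2103/(-2799) - 3107/3161/3 = 2103*(-1/2799) - 3107*3/3161 = -701/933 - 9321/3161 = -10912354/2949213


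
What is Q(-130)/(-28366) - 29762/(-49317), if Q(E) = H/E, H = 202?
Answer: 54879858997/90930191430 ≈ 0.60354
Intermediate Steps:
Q(E) = 202/E
Q(-130)/(-28366) - 29762/(-49317) = (202/(-130))/(-28366) - 29762/(-49317) = (202*(-1/130))*(-1/28366) - 29762*(-1/49317) = -101/65*(-1/28366) + 29762/49317 = 101/1843790 + 29762/49317 = 54879858997/90930191430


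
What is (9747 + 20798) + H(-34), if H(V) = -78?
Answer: 30467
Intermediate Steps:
(9747 + 20798) + H(-34) = (9747 + 20798) - 78 = 30545 - 78 = 30467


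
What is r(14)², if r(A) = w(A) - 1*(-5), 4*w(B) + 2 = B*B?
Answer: 11449/4 ≈ 2862.3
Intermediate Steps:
w(B) = -½ + B²/4 (w(B) = -½ + (B*B)/4 = -½ + B²/4)
r(A) = 9/2 + A²/4 (r(A) = (-½ + A²/4) - 1*(-5) = (-½ + A²/4) + 5 = 9/2 + A²/4)
r(14)² = (9/2 + (¼)*14²)² = (9/2 + (¼)*196)² = (9/2 + 49)² = (107/2)² = 11449/4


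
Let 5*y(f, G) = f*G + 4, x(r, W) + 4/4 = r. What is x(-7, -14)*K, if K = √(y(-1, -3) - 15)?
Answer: -16*I*√85/5 ≈ -29.503*I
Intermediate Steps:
x(r, W) = -1 + r
y(f, G) = ⅘ + G*f/5 (y(f, G) = (f*G + 4)/5 = (G*f + 4)/5 = (4 + G*f)/5 = ⅘ + G*f/5)
K = 2*I*√85/5 (K = √((⅘ + (⅕)*(-3)*(-1)) - 15) = √((⅘ + ⅗) - 15) = √(7/5 - 15) = √(-68/5) = 2*I*√85/5 ≈ 3.6878*I)
x(-7, -14)*K = (-1 - 7)*(2*I*√85/5) = -16*I*√85/5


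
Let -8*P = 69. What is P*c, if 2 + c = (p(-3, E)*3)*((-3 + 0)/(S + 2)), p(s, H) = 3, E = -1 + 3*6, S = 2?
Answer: 2415/32 ≈ 75.469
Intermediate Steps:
E = 17 (E = -1 + 18 = 17)
P = -69/8 (P = -1/8*69 = -69/8 ≈ -8.6250)
c = -35/4 (c = -2 + (3*3)*((-3 + 0)/(2 + 2)) = -2 + 9*(-3/4) = -2 - 27/4 = -35/4 ≈ -8.7500)
P*c = -69/8*(-35/4) = 2415/32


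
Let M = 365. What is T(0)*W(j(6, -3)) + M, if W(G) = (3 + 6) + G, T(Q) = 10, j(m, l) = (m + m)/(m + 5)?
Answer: 5125/11 ≈ 465.91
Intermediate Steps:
j(m, l) = 2*m/(5 + m) (j(m, l) = (2*m)/(5 + m) = 2*m/(5 + m))
W(G) = 9 + G
T(0)*W(j(6, -3)) + M = 10*(9 + 2*6/(5 + 6)) + 365 = 10*(9 + 2*6/11) + 365 = 10*(9 + 2*6*(1/11)) + 365 = 10*(9 + 12/11) + 365 = 10*(111/11) + 365 = 1110/11 + 365 = 5125/11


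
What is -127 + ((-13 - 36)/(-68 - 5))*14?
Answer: -8585/73 ≈ -117.60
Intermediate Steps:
-127 + ((-13 - 36)/(-68 - 5))*14 = -127 - 49/(-73)*14 = -127 - 49*(-1/73)*14 = -127 + (49/73)*14 = -127 + 686/73 = -8585/73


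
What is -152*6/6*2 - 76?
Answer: -380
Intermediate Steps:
-152*6/6*2 - 76 = -152*6*(⅙)*2 - 76 = -152*2 - 76 = -304 - 76 = -380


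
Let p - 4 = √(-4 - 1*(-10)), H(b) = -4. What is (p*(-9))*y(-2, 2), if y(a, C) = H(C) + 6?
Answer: -72 - 18*√6 ≈ -116.09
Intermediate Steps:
p = 4 + √6 (p = 4 + √(-4 - 1*(-10)) = 4 + √(-4 + 10) = 4 + √6 ≈ 6.4495)
y(a, C) = 2 (y(a, C) = -4 + 6 = 2)
(p*(-9))*y(-2, 2) = ((4 + √6)*(-9))*2 = (-36 - 9*√6)*2 = -72 - 18*√6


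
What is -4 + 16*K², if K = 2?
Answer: 60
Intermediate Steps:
-4 + 16*K² = -4 + 16*2² = -4 + 16*4 = -4 + 64 = 60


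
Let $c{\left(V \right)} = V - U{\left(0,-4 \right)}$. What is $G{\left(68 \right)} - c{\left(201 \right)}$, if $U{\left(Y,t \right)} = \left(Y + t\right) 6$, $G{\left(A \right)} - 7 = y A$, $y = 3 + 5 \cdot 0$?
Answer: $-14$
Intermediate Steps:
$y = 3$ ($y = 3 + 0 = 3$)
$G{\left(A \right)} = 7 + 3 A$
$U{\left(Y,t \right)} = 6 Y + 6 t$
$c{\left(V \right)} = 24 + V$ ($c{\left(V \right)} = V - \left(6 \cdot 0 + 6 \left(-4\right)\right) = V - \left(0 - 24\right) = V - -24 = V + 24 = 24 + V$)
$G{\left(68 \right)} - c{\left(201 \right)} = \left(7 + 3 \cdot 68\right) - \left(24 + 201\right) = \left(7 + 204\right) - 225 = 211 - 225 = -14$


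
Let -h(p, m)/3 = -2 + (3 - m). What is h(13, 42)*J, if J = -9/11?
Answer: -1107/11 ≈ -100.64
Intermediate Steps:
h(p, m) = -3 + 3*m (h(p, m) = -3*(-2 + (3 - m)) = -3*(1 - m) = -3 + 3*m)
J = -9/11 (J = -9*1/11 = -9/11 ≈ -0.81818)
h(13, 42)*J = (-3 + 3*42)*(-9/11) = (-3 + 126)*(-9/11) = 123*(-9/11) = -1107/11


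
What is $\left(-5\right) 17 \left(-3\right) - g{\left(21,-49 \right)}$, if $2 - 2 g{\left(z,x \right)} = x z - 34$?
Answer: $- \frac{555}{2} \approx -277.5$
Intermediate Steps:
$g{\left(z,x \right)} = 18 - \frac{x z}{2}$ ($g{\left(z,x \right)} = 1 - \frac{x z - 34}{2} = 1 - \frac{-34 + x z}{2} = 1 - \left(-17 + \frac{x z}{2}\right) = 18 - \frac{x z}{2}$)
$\left(-5\right) 17 \left(-3\right) - g{\left(21,-49 \right)} = \left(-5\right) 17 \left(-3\right) - \left(18 - \left(- \frac{49}{2}\right) 21\right) = \left(-85\right) \left(-3\right) - \left(18 + \frac{1029}{2}\right) = 255 - \frac{1065}{2} = - \frac{555}{2}$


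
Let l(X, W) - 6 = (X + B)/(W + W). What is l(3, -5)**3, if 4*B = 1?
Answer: 11697083/64000 ≈ 182.77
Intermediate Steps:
B = 1/4 (B = (1/4)*1 = 1/4 ≈ 0.25000)
l(X, W) = 6 + (1/4 + X)/(2*W) (l(X, W) = 6 + (X + 1/4)/(W + W) = 6 + (1/4 + X)/((2*W)) = 6 + (1/4 + X)*(1/(2*W)) = 6 + (1/4 + X)/(2*W))
l(3, -5)**3 = ((1/8)*(1 + 4*3 + 48*(-5))/(-5))**3 = ((1/8)*(-1/5)*(1 + 12 - 240))**3 = ((1/8)*(-1/5)*(-227))**3 = (227/40)**3 = 11697083/64000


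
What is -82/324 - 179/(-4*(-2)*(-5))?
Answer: 13679/3240 ≈ 4.2219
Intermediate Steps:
-82/324 - 179/(-4*(-2)*(-5)) = -82*1/324 - 179/(8*(-5)) = -41/162 - 179/(-40) = -41/162 - 179*(-1/40) = -41/162 + 179/40 = 13679/3240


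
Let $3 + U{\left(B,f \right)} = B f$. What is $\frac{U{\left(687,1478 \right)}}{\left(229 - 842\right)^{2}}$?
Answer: $\frac{1015383}{375769} \approx 2.7021$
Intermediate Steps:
$U{\left(B,f \right)} = -3 + B f$
$\frac{U{\left(687,1478 \right)}}{\left(229 - 842\right)^{2}} = \frac{-3 + 687 \cdot 1478}{\left(229 - 842\right)^{2}} = \frac{-3 + 1015386}{\left(-613\right)^{2}} = \frac{1015383}{375769}$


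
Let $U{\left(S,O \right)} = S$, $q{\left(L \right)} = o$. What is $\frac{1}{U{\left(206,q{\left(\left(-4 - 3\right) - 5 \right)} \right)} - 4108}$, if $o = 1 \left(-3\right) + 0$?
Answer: $- \frac{1}{3902} \approx -0.00025628$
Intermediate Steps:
$o = -3$ ($o = -3 + 0 = -3$)
$q{\left(L \right)} = -3$
$\frac{1}{U{\left(206,q{\left(\left(-4 - 3\right) - 5 \right)} \right)} - 4108} = \frac{1}{206 - 4108} = \frac{1}{-3902} = - \frac{1}{3902}$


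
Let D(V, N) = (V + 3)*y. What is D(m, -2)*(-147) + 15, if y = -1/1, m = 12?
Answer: 2220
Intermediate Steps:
y = -1 (y = -1*1 = -1)
D(V, N) = -3 - V (D(V, N) = (V + 3)*(-1) = (3 + V)*(-1) = -3 - V)
D(m, -2)*(-147) + 15 = (-3 - 1*12)*(-147) + 15 = (-3 - 12)*(-147) + 15 = -15*(-147) + 15 = 2205 + 15 = 2220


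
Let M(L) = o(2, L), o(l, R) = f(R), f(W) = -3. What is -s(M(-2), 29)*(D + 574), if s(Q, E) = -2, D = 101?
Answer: 1350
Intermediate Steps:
o(l, R) = -3
M(L) = -3
-s(M(-2), 29)*(D + 574) = -(-2)*(101 + 574) = -(-2)*675 = -1*(-1350) = 1350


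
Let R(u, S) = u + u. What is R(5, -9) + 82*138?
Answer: 11326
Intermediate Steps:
R(u, S) = 2*u
R(5, -9) + 82*138 = 2*5 + 82*138 = 10 + 11316 = 11326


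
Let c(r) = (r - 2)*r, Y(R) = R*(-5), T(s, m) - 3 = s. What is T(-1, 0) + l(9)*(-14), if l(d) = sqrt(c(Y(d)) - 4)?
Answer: 2 - 14*sqrt(2111) ≈ -641.24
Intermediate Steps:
T(s, m) = 3 + s
Y(R) = -5*R
c(r) = r*(-2 + r) (c(r) = (-2 + r)*r = r*(-2 + r))
l(d) = sqrt(-4 - 5*d*(-2 - 5*d)) (l(d) = sqrt((-5*d)*(-2 - 5*d) - 4) = sqrt(-5*d*(-2 - 5*d) - 4) = sqrt(-4 - 5*d*(-2 - 5*d)))
T(-1, 0) + l(9)*(-14) = (3 - 1) + sqrt(-4 + 5*9*(2 + 5*9))*(-14) = 2 + sqrt(-4 + 5*9*(2 + 45))*(-14) = 2 + sqrt(-4 + 5*9*47)*(-14) = 2 + sqrt(-4 + 2115)*(-14) = 2 + sqrt(2111)*(-14) = 2 - 14*sqrt(2111)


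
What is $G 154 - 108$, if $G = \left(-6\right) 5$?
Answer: $-4728$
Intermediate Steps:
$G = -30$
$G 154 - 108 = \left(-30\right) 154 - 108 = -4620 - 108 = -4728$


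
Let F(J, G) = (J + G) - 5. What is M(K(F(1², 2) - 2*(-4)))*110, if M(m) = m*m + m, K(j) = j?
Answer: 4620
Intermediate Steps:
F(J, G) = -5 + G + J (F(J, G) = (G + J) - 5 = -5 + G + J)
M(m) = m + m² (M(m) = m² + m = m + m²)
M(K(F(1², 2) - 2*(-4)))*110 = (((-5 + 2 + 1²) - 2*(-4))*(1 + ((-5 + 2 + 1²) - 2*(-4))))*110 = (((-5 + 2 + 1) + 8)*(1 + ((-5 + 2 + 1) + 8)))*110 = ((-2 + 8)*(1 + (-2 + 8)))*110 = (6*(1 + 6))*110 = (6*7)*110 = 42*110 = 4620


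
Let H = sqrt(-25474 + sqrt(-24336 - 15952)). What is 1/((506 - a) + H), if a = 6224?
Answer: 1/(-5718 + sqrt(2)*sqrt(-12737 + 2*I*sqrt(2518))) ≈ -0.00017477 - 4.8789e-6*I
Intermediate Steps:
H = sqrt(-25474 + 4*I*sqrt(2518)) (H = sqrt(-25474 + sqrt(-40288)) = sqrt(-25474 + 4*I*sqrt(2518)) ≈ 0.6288 + 159.61*I)
1/((506 - a) + H) = 1/((506 - 1*6224) + sqrt(-25474 + 4*I*sqrt(2518))) = 1/((506 - 6224) + sqrt(-25474 + 4*I*sqrt(2518))) = 1/(-5718 + sqrt(-25474 + 4*I*sqrt(2518)))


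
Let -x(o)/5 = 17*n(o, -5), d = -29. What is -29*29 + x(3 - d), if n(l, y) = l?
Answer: -3561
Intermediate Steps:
x(o) = -85*o
-29*29 + x(3 - d) = -29*29 - 85*(3 - 1*(-29)) = -841 - 85*(3 + 29) = -841 - 85*32 = -841 - 2720 = -3561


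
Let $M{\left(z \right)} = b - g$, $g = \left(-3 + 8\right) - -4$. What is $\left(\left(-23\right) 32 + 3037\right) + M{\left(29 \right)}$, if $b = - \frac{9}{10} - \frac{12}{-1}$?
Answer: $\frac{23031}{10} \approx 2303.1$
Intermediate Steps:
$b = \frac{111}{10}$ ($b = \left(-9\right) \frac{1}{10} - -12 = - \frac{9}{10} + 12 = \frac{111}{10} \approx 11.1$)
$g = 9$ ($g = 5 + 4 = 9$)
$M{\left(z \right)} = \frac{21}{10}$ ($M{\left(z \right)} = \frac{111}{10} - 9 = \frac{21}{10}$)
$\left(\left(-23\right) 32 + 3037\right) + M{\left(29 \right)} = \left(\left(-23\right) 32 + 3037\right) + \frac{21}{10} = \left(-736 + 3037\right) + \frac{21}{10} = 2301 + \frac{21}{10} = \frac{23031}{10}$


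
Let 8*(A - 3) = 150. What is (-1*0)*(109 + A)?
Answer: 0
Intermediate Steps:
A = 87/4 (A = 3 + (⅛)*150 = 3 + 75/4 = 87/4 ≈ 21.750)
(-1*0)*(109 + A) = (-1*0)*(109 + 87/4) = 0*(523/4) = 0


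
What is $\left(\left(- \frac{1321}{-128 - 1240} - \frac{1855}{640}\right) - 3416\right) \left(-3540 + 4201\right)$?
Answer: $- \frac{49450542293}{21888} \approx -2.2593 \cdot 10^{6}$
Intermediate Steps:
$\left(\left(- \frac{1321}{-128 - 1240} - \frac{1855}{640}\right) - 3416\right) \left(-3540 + 4201\right) = \left(\left(- \frac{1321}{-128 - 1240} - \frac{371}{128}\right) - 3416\right) 661 = \left(\left(- \frac{1321}{-1368} - \frac{371}{128}\right) - 3416\right) 661 = \left(\left(\left(-1321\right) \left(- \frac{1}{1368}\right) - \frac{371}{128}\right) - 3416\right) 661 = \left(\left(\frac{1321}{1368} - \frac{371}{128}\right) - 3416\right) 661 = \left(- \frac{42305}{21888} - 3416\right) 661 = \left(- \frac{74811713}{21888}\right) 661 = - \frac{49450542293}{21888}$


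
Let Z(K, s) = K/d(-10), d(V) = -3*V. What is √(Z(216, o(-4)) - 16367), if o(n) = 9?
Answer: I*√408995/5 ≈ 127.91*I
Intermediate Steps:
Z(K, s) = K/30 (Z(K, s) = K/((-3*(-10))) = K/30)
√(Z(216, o(-4)) - 16367) = √((1/30)*216 - 16367) = √(36/5 - 16367) = √(-81799/5) = I*√408995/5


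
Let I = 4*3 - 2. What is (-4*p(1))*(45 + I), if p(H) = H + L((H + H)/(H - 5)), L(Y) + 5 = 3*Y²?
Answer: 715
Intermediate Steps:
L(Y) = -5 + 3*Y²
I = 10 (I = 12 - 2 = 10)
p(H) = -5 + H + 12*H²/(-5 + H)² (p(H) = H + (-5 + 3*((H + H)/(H - 5))²) = H + (-5 + 3*((2*H)/(-5 + H))²) = H + (-5 + 3*(2*H/(-5 + H))²) = H + (-5 + 3*(4*H²/(-5 + H)²)) = H + (-5 + 12*H²/(-5 + H)²) = -5 + H + 12*H²/(-5 + H)²)
(-4*p(1))*(45 + I) = (-4*(-5 + 1 + 12*1²/(-5 + 1)²))*(45 + 10) = -4*(-5 + 1 + 12*1/(-4)²)*55 = -4*(-5 + 1 + 12*1*(1/16))*55 = -4*(-5 + 1 + ¾)*55 = -4*(-13/4)*55 = 13*55 = 715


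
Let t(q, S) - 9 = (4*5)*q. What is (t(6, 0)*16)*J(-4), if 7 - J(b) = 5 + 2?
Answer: 0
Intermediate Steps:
t(q, S) = 9 + 20*q (t(q, S) = 9 + (4*5)*q = 9 + 20*q)
J(b) = 0 (J(b) = 7 - (5 + 2) = 7 - 1*7 = 7 - 7 = 0)
(t(6, 0)*16)*J(-4) = ((9 + 20*6)*16)*0 = ((9 + 120)*16)*0 = (129*16)*0 = 2064*0 = 0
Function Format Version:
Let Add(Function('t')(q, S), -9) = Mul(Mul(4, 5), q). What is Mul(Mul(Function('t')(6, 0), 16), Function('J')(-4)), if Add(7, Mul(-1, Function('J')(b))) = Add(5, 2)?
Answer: 0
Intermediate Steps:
Function('t')(q, S) = Add(9, Mul(20, q)) (Function('t')(q, S) = Add(9, Mul(Mul(4, 5), q)) = Add(9, Mul(20, q)))
Function('J')(b) = 0 (Function('J')(b) = Add(7, Mul(-1, Add(5, 2))) = Add(7, Mul(-1, 7)) = Add(7, -7) = 0)
Mul(Mul(Function('t')(6, 0), 16), Function('J')(-4)) = Mul(Mul(Add(9, Mul(20, 6)), 16), 0) = Mul(Mul(Add(9, 120), 16), 0) = Mul(Mul(129, 16), 0) = Mul(2064, 0) = 0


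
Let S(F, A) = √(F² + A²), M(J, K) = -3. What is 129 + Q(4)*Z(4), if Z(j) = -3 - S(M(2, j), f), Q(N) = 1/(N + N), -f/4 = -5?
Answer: 1029/8 - √409/8 ≈ 126.10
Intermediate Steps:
f = 20 (f = -4*(-5) = 20)
S(F, A) = √(A² + F²)
Q(N) = 1/(2*N)
Z(j) = -3 - √409 (Z(j) = -3 - √(20² + (-3)²) = -3 - √(400 + 9) = -3 - √409)
129 + Q(4)*Z(4) = 129 + ((½)/4)*(-3 - √409) = 129 + ((½)*(¼))*(-3 - √409) = 129 + (-3 - √409)/8 = 129 + (-3/8 - √409/8) = 1029/8 - √409/8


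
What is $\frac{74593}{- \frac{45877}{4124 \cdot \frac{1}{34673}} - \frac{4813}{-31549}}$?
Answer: $- \frac{9705151713068}{50184760580517} \approx -0.19339$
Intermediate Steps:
$\frac{74593}{- \frac{45877}{4124 \cdot \frac{1}{34673}} - \frac{4813}{-31549}} = \frac{74593}{- \frac{45877}{4124 \cdot \frac{1}{34673}} - - \frac{4813}{31549}} = \frac{74593}{- \frac{45877}{\frac{4124}{34673}} + \frac{4813}{31549}} = \frac{74593}{\left(-45877\right) \frac{34673}{4124} + \frac{4813}{31549}} = \frac{74593}{- \frac{1590693221}{4124} + \frac{4813}{31549}} = \frac{74593}{- \frac{50184760580517}{130108076}} = 74593 \left(- \frac{130108076}{50184760580517}\right) = - \frac{9705151713068}{50184760580517}$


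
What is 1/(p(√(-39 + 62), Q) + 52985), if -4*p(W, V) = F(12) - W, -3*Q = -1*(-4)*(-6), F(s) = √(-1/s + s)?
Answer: 24/(1271640 - √429 + 6*√23) ≈ 1.8873e-5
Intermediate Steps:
F(s) = √(s - 1/s)
Q = 8 (Q = -(-1*(-4))*(-6)/3 = -4*(-6)/3 = -⅓*(-24) = 8)
p(W, V) = -√429/24 + W/4 (p(W, V) = -(√(12 - 1/12) - W)/4 = -(√(143/12) - W)/4 = -(√429/6 - W)/4 = -(-W + √429/6)/4 = -√429/24 + W/4)
1/(p(√(-39 + 62), Q) + 52985) = 1/((-√429/24 + √(-39 + 62)/4) + 52985) = 1/((-√429/24 + √23/4) + 52985) = 1/(52985 - √429/24 + √23/4)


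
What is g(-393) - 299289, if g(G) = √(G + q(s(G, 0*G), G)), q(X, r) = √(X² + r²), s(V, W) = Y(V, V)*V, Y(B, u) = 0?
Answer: -299289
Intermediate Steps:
s(V, W) = 0 (s(V, W) = 0*V = 0)
g(G) = √(G + √(G²)) (g(G) = √(G + √(0² + G²)) = √(G + √(0 + G²)) = √(G + √(G²)))
g(-393) - 299289 = √(-393 + √((-393)²)) - 299289 = √(-393 + √154449) - 299289 = √(-393 + 393) - 299289 = √0 - 299289 = 0 - 299289 = -299289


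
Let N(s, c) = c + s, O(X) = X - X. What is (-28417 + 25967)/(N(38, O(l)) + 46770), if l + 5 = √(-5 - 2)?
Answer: -1225/23404 ≈ -0.052341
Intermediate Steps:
l = -5 + I*√7 (l = -5 + √(-5 - 2) = -5 + √(-7) = -5 + I*√7 ≈ -5.0 + 2.6458*I)
O(X) = 0
(-28417 + 25967)/(N(38, O(l)) + 46770) = (-28417 + 25967)/((0 + 38) + 46770) = -2450/(38 + 46770) = -2450/46808 = -2450*1/46808 = -1225/23404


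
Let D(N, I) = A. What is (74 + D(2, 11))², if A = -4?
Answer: 4900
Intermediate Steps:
D(N, I) = -4
(74 + D(2, 11))² = (74 - 4)² = 70² = 4900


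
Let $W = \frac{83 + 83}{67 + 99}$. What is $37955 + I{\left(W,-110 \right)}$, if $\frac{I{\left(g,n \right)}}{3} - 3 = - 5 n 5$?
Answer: $46214$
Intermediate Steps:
$W = 1$ ($W = \frac{166}{166} = 166 \cdot \frac{1}{166} = 1$)
$I{\left(g,n \right)} = 9 - 75 n$ ($I{\left(g,n \right)} = 9 + 3 - 5 n 5 = 9 + 3 \left(- 25 n\right) = 9 - 75 n$)
$37955 + I{\left(W,-110 \right)} = 37955 + \left(9 - -8250\right) = 37955 + \left(9 + 8250\right) = 37955 + 8259 = 46214$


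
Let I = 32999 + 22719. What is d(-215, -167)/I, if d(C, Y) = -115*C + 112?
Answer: 24837/55718 ≈ 0.44576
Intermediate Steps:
d(C, Y) = 112 - 115*C
I = 55718
d(-215, -167)/I = (112 - 115*(-215))/55718 = (112 + 24725)*(1/55718) = 24837*(1/55718) = 24837/55718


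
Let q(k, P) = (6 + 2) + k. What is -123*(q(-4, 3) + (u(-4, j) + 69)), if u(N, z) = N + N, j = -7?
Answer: -7995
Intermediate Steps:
q(k, P) = 8 + k
u(N, z) = 2*N
-123*(q(-4, 3) + (u(-4, j) + 69)) = -123*((8 - 4) + (2*(-4) + 69)) = -123*(4 + (-8 + 69)) = -123*(4 + 61) = -123*65 = -7995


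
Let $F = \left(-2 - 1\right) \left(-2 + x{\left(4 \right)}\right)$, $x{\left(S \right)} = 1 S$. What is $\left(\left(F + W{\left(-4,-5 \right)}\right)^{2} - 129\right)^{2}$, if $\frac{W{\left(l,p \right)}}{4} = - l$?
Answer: $841$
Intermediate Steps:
$x{\left(S \right)} = S$
$W{\left(l,p \right)} = - 4 l$ ($W{\left(l,p \right)} = 4 \left(- l\right) = - 4 l$)
$F = -6$ ($F = \left(-2 - 1\right) \left(-2 + 4\right) = \left(-3\right) 2 = -6$)
$\left(\left(F + W{\left(-4,-5 \right)}\right)^{2} - 129\right)^{2} = \left(\left(-6 - -16\right)^{2} - 129\right)^{2} = \left(\left(-6 + 16\right)^{2} - 129\right)^{2} = \left(10^{2} - 129\right)^{2} = \left(100 - 129\right)^{2} = \left(-29\right)^{2} = 841$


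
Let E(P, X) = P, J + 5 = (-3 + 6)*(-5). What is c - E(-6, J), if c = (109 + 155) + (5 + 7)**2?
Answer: 414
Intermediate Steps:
J = -20 (J = -5 + (-3 + 6)*(-5) = -5 + 3*(-5) = -5 - 15 = -20)
c = 408 (c = 264 + 12**2 = 264 + 144 = 408)
c - E(-6, J) = 408 - 1*(-6) = 408 + 6 = 414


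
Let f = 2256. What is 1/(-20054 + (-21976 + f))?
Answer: -1/39774 ≈ -2.5142e-5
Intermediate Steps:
1/(-20054 + (-21976 + f)) = 1/(-20054 + (-21976 + 2256)) = 1/(-20054 - 19720) = 1/(-39774) = -1/39774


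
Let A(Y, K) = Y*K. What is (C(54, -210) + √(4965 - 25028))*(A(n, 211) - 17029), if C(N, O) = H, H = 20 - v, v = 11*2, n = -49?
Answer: 54736 - 27368*I*√20063 ≈ 54736.0 - 3.8765e+6*I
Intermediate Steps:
v = 22
A(Y, K) = K*Y
H = -2 (H = 20 - 1*22 = 20 - 22 = -2)
C(N, O) = -2
(C(54, -210) + √(4965 - 25028))*(A(n, 211) - 17029) = (-2 + √(4965 - 25028))*(211*(-49) - 17029) = (-2 + √(-20063))*(-10339 - 17029) = (-2 + I*√20063)*(-27368) = 54736 - 27368*I*√20063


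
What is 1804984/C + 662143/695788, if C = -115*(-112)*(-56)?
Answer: -24321740761/15683061520 ≈ -1.5508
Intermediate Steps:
C = -721280 (C = 12880*(-56) = -721280)
1804984/C + 662143/695788 = 1804984/(-721280) + 662143/695788 = 1804984*(-1/721280) + 662143*(1/695788) = -225623/90160 + 662143/695788 = -24321740761/15683061520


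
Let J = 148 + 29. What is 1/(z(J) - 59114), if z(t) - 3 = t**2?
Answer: -1/27782 ≈ -3.5995e-5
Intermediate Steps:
J = 177
z(t) = 3 + t**2
1/(z(J) - 59114) = 1/((3 + 177**2) - 59114) = 1/((3 + 31329) - 59114) = 1/(31332 - 59114) = 1/(-27782) = -1/27782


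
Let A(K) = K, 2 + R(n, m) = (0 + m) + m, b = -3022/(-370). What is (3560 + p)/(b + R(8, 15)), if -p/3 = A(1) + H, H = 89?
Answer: 608650/6691 ≈ 90.965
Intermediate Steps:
b = 1511/185 (b = -3022*(-1/370) = 1511/185 ≈ 8.1676)
R(n, m) = -2 + 2*m (R(n, m) = -2 + ((0 + m) + m) = -2 + (m + m) = -2 + 2*m)
p = -270 (p = -3*(1 + 89) = -3*90 = -270)
(3560 + p)/(b + R(8, 15)) = (3560 - 270)/(1511/185 + (-2 + 2*15)) = 3290/(1511/185 + (-2 + 30)) = 3290/(1511/185 + 28) = 3290/(6691/185) = 3290*(185/6691) = 608650/6691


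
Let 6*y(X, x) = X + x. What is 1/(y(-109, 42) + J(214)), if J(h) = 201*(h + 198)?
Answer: 6/496805 ≈ 1.2077e-5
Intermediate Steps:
J(h) = 39798 + 201*h (J(h) = 201*(198 + h) = 39798 + 201*h)
y(X, x) = X/6 + x/6 (y(X, x) = (X + x)/6 = X/6 + x/6)
1/(y(-109, 42) + J(214)) = 1/(((⅙)*(-109) + (⅙)*42) + (39798 + 201*214)) = 1/((-109/6 + 7) + (39798 + 43014)) = 1/(-67/6 + 82812) = 1/(496805/6) = 6/496805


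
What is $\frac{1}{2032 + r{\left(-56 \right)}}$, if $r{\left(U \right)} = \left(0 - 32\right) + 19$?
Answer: $\frac{1}{2019} \approx 0.0004953$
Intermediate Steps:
$r{\left(U \right)} = -13$ ($r{\left(U \right)} = -32 + 19 = -13$)
$\frac{1}{2032 + r{\left(-56 \right)}} = \frac{1}{2032 - 13} = \frac{1}{2019}$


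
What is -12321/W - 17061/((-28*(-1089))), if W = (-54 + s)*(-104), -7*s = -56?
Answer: -314953/100464 ≈ -3.1350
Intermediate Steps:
s = 8 (s = -⅐*(-56) = 8)
W = 4784 (W = (-54 + 8)*(-104) = -46*(-104) = 4784)
-12321/W - 17061/((-28*(-1089))) = -12321/4784 - 17061/((-28*(-1089))) = -12321*1/4784 - 17061/30492 = -12321/4784 - 17061*1/30492 = -12321/4784 - 47/84 = -314953/100464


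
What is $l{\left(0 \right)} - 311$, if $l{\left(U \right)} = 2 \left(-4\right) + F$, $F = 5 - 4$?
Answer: $-318$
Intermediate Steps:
$F = 1$
$l{\left(U \right)} = -7$ ($l{\left(U \right)} = 2 \left(-4\right) + 1 = -8 + 1 = -7$)
$l{\left(0 \right)} - 311 = -7 - 311 = -318$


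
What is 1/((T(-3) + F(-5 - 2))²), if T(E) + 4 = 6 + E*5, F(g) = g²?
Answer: 1/1296 ≈ 0.00077160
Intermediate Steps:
T(E) = 2 + 5*E (T(E) = -4 + (6 + E*5) = -4 + (6 + 5*E) = 2 + 5*E)
1/((T(-3) + F(-5 - 2))²) = 1/(((2 + 5*(-3)) + (-5 - 2)²)²) = 1/(((2 - 15) + (-7)²)²) = 1/((-13 + 49)²) = 1/(36²) = 1/1296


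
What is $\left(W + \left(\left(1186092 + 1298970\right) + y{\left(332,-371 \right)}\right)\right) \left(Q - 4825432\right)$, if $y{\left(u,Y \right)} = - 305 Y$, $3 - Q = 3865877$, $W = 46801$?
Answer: $-22988660813508$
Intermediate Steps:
$Q = -3865874$ ($Q = 3 - 3865877 = -3865874$)
$\left(W + \left(\left(1186092 + 1298970\right) + y{\left(332,-371 \right)}\right)\right) \left(Q - 4825432\right) = \left(46801 + \left(\left(1186092 + 1298970\right) - -113155\right)\right) \left(-3865874 - 4825432\right) = \left(46801 + \left(2485062 + 113155\right)\right) \left(-8691306\right) = \left(46801 + 2598217\right) \left(-8691306\right) = 2645018 \left(-8691306\right) = -22988660813508$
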